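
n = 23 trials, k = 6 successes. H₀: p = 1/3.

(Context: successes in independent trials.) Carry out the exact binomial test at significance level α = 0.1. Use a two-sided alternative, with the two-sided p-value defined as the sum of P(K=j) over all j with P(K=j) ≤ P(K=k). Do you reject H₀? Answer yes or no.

Exact binomial: n=23, k=6, p₀=1/3=0.3333
P(X=j) = C(n,j)·p₀^j·(1−p₀)^(n−j); p = Σ P(X=j) over j with P(X=j) ≤ P(X=6)
p-value (two-sided) = 0.51646
At α=0.1: p ≥ α → fail to reject H₀

reject H₀: no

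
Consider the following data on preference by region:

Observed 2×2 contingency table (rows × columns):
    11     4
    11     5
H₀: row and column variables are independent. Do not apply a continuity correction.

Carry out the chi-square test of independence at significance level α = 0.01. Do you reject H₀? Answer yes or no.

reject H₀: no

Row totals [15, 16], col totals [22, 9], n=31
χ² = (11−10.65)²/10.65 + (4−4.35)²/4.35 + (11−11.35)²/11.35 + (5−4.65)²/4.65 = 0.0789
df = 1
p-value (upper-tail) = 0.77875
At α=0.01: p ≥ α → fail to reject H₀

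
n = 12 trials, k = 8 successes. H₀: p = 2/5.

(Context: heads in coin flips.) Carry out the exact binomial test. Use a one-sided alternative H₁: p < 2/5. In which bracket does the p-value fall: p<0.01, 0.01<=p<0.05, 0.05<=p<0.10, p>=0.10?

p-value bracket: p>=0.10

Exact binomial: n=12, k=8, p₀=2/5=0.4000
P(X≤8) from Σ C(n,i)·p₀^i·(1−p₀)^(n−i)
p-value (one-sided, H₁ less) = 0.98473
→ bracket: p>=0.10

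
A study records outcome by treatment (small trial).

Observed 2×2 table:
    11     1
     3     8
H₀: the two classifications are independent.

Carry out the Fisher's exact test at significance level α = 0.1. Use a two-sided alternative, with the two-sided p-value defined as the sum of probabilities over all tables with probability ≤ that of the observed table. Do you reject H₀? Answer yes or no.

reject H₀: yes

Margins: r₁=12, r₂=11, c₁=14, c₂=9, n=23
p_obs = C(12,11)·C(11,3)/C(23,14); sum pmf over tables with pmf ≤ p_obs
p-value (two-sided) = 0.00276
At α=0.1: p < α → reject H₀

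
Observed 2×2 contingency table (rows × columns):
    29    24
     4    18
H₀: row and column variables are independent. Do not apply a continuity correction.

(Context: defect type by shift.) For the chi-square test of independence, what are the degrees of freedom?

df = (r−1)(c−1) = (2−1)·(2−1) = 1

degrees of freedom = 1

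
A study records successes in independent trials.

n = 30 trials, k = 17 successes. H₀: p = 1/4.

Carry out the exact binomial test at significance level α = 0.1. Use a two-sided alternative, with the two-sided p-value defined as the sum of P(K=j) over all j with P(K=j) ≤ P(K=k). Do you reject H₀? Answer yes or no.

Exact binomial: n=30, k=17, p₀=1/4=0.2500
P(X=j) = C(n,j)·p₀^j·(1−p₀)^(n−j); p = Σ P(X=j) over j with P(X=j) ≤ P(X=17)
p-value (two-sided) = 0.00022
At α=0.1: p < α → reject H₀

reject H₀: yes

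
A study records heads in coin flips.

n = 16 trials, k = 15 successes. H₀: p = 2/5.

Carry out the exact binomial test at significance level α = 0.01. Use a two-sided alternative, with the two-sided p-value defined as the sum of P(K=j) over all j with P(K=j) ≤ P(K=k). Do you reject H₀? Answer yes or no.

reject H₀: yes

Exact binomial: n=16, k=15, p₀=2/5=0.4000
P(X=j) = C(n,j)·p₀^j·(1−p₀)^(n−j); p = Σ P(X=j) over j with P(X=j) ≤ P(X=15)
p-value (two-sided) = 0.00001
At α=0.01: p < α → reject H₀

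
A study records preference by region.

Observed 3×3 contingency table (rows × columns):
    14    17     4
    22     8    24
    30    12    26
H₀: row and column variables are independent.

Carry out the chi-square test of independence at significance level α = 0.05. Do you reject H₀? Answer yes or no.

reject H₀: yes

Row totals [35, 54, 68], col totals [66, 37, 54], n=157
χ² = (14−14.71)²/14.71 + (17−8.25)²/8.25 + (4−12.04)²/12.04 + (22−22.70)²/22.70 + (8−12.73)²/12.73 + (24−18.57)²/18.57 + (30−28.59)²/28.59 + (12−16.03)²/16.03 + (26−23.39)²/23.39 = 19.4224
df = 4
p-value (upper-tail) = 0.00065
At α=0.05: p < α → reject H₀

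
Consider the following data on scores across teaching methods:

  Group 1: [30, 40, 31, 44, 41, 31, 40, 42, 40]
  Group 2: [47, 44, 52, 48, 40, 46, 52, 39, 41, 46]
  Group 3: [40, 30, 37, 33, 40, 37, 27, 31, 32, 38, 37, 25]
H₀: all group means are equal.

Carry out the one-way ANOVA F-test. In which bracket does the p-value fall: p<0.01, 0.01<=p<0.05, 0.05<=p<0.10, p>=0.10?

Group means [37.67, 45.50, 33.92], grand mean 38.742
SSB = Σnᵢ(x̄ᵢ−x̄)² = 746.519; SSW = ΣΣ(x−x̄ᵢ)² = 697.417
MSB = 746.519/2 = 373.2594; MSW = 697.417/28 = 24.9077
F = MSB/MSW = 14.9857
df = (2, 28)
p-value (upper-tail) = 0.00004
→ bracket: p<0.01

p-value bracket: p<0.01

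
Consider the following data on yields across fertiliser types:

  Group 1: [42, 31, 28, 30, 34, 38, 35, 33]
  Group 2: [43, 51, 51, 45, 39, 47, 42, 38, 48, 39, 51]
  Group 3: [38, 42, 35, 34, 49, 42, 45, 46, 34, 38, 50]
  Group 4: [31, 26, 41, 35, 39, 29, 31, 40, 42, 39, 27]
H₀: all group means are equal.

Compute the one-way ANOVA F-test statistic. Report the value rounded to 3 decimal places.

Group means [33.88, 44.91, 41.18, 34.55], grand mean 38.976
SSB = Σnᵢ(x̄ᵢ−x̄)² = 864.828; SSW = ΣΣ(x−x̄ᵢ)² = 1090.148
MSB = 864.828/3 = 288.2760; MSW = 1090.148/37 = 29.4635
F = MSB/MSW = 9.7842
df = (3, 37)

test statistic = 9.784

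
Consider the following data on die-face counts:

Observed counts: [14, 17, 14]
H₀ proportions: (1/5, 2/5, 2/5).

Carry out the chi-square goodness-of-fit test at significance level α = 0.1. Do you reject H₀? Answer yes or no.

reject H₀: no

n = 45; E_i = n·p_i = [9.00, 18.00, 18.00]
χ² = (14−9.00)²/9.00 + (17−18.00)²/18.00 + (14−18.00)²/18.00 = 3.7222
df = 2
p-value (upper-tail) = 0.15550
At α=0.1: p ≥ α → fail to reject H₀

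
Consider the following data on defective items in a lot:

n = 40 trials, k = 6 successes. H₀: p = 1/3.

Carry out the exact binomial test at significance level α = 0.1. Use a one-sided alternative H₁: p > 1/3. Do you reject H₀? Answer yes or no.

reject H₀: no

Exact binomial: n=40, k=6, p₀=1/3=0.3333
P(X≥6) from Σ C(n,i)·p₀^i·(1−p₀)^(n−i)
p-value (one-sided, H₁ greater) = 0.99749
At α=0.1: p ≥ α → fail to reject H₀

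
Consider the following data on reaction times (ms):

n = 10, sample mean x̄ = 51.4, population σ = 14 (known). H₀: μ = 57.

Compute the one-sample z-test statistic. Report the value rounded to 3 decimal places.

test statistic = -1.265

SE = σ/√n = 14/√10 = 4.4272
z = (x̄−μ₀)/SE = (51.4−57)/4.4272 = -1.2649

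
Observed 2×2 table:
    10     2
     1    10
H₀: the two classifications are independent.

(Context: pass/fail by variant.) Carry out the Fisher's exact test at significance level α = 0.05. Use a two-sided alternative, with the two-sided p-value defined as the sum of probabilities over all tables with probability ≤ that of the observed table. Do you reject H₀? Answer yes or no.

reject H₀: yes

Margins: r₁=12, r₂=11, c₁=11, c₂=12, n=23
p_obs = C(12,10)·C(11,1)/C(23,11); sum pmf over tables with pmf ≤ p_obs
p-value (two-sided) = 0.00064
At α=0.05: p < α → reject H₀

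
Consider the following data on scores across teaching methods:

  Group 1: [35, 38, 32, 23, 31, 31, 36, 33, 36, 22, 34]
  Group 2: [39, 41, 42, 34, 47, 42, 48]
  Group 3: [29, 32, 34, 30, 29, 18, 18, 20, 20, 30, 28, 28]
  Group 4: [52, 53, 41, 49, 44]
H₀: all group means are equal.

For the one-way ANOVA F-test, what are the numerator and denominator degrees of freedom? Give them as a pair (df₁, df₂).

k = 4 groups, N = 35 total
df = (k−1, N−k) = (4−1, 35−4) = (3, 31)

degrees of freedom = [3, 31]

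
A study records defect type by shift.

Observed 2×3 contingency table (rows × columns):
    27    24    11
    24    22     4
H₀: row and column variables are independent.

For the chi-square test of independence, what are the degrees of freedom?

degrees of freedom = 2

df = (r−1)(c−1) = (2−1)·(3−1) = 2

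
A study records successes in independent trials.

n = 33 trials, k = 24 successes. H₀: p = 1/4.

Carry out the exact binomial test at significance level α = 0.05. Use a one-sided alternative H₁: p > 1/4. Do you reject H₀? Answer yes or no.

Exact binomial: n=33, k=24, p₀=1/4=0.2500
P(X≥24) from Σ C(n,i)·p₀^i·(1−p₀)^(n−i)
p-value (one-sided, H₁ greater) = 0.00000
At α=0.05: p < α → reject H₀

reject H₀: yes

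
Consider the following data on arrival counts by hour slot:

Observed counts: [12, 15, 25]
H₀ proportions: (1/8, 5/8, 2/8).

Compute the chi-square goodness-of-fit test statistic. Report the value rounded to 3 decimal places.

test statistic = 25.154

n = 52; E_i = n·p_i = [6.50, 32.50, 13.00]
χ² = (12−6.50)²/6.50 + (15−32.50)²/32.50 + (25−13.00)²/13.00 = 25.1538
df = 2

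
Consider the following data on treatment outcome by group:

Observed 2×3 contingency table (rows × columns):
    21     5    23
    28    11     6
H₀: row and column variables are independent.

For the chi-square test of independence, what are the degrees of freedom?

degrees of freedom = 2

df = (r−1)(c−1) = (2−1)·(3−1) = 2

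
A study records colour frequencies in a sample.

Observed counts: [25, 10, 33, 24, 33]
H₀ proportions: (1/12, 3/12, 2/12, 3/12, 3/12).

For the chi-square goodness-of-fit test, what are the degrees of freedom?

degrees of freedom = 4

df = k − 1 = 5 − 1 = 4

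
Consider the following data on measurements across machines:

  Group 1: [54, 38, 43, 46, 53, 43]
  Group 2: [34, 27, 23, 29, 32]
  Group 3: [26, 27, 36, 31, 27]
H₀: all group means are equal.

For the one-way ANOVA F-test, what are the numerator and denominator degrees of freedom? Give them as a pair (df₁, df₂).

k = 3 groups, N = 16 total
df = (k−1, N−k) = (3−1, 16−3) = (2, 13)

degrees of freedom = [2, 13]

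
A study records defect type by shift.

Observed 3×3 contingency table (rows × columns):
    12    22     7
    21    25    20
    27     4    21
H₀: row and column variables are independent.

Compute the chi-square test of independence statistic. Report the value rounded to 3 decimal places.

test statistic = 24.578

Row totals [41, 66, 52], col totals [60, 51, 48], n=159
χ² = (12−15.47)²/15.47 + (22−13.15)²/13.15 + (7−12.38)²/12.38 + (21−24.91)²/24.91 + (25−21.17)²/21.17 + (20−19.92)²/19.92 + (27−19.62)²/19.62 + (4−16.68)²/16.68 + (21−15.70)²/15.70 = 24.5781
df = 4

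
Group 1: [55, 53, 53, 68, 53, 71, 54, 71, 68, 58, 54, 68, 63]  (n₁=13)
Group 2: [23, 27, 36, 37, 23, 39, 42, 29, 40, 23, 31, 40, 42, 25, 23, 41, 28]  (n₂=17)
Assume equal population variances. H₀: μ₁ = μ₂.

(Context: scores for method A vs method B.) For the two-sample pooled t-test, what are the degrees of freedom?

df = n₁ + n₂ − 2 = 13 + 17 − 2 = 28

degrees of freedom = 28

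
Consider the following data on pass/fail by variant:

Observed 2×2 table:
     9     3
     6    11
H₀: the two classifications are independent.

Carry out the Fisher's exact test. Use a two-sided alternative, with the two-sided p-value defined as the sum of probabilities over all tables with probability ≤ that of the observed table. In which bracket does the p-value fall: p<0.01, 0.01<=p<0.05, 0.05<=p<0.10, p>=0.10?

Margins: r₁=12, r₂=17, c₁=15, c₂=14, n=29
p_obs = C(12,9)·C(17,6)/C(29,15); sum pmf over tables with pmf ≤ p_obs
p-value (two-sided) = 0.06043
→ bracket: 0.05<=p<0.10

p-value bracket: 0.05<=p<0.10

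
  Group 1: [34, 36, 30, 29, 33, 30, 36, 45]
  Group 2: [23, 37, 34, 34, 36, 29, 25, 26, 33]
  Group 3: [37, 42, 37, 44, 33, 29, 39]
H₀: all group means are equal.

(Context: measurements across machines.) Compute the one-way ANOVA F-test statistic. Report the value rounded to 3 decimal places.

Group means [34.12, 30.78, 37.29], grand mean 33.792
SSB = Σnᵢ(x̄ᵢ−x̄)² = 168.099; SSW = ΣΣ(x−x̄ᵢ)² = 555.859
MSB = 168.099/2 = 84.0496; MSW = 555.859/21 = 26.4695
F = MSB/MSW = 3.1753
df = (2, 21)

test statistic = 3.175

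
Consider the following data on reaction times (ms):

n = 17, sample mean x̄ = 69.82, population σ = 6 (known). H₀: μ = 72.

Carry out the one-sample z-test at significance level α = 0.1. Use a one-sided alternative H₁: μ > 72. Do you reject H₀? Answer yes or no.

reject H₀: no

SE = σ/√n = 6/√17 = 1.4552
z = (x̄−μ₀)/SE = (69.82−72)/1.4552 = -1.4981
p-value (one-sided, H₁ greater) = 0.93294
At α=0.1: p ≥ α → fail to reject H₀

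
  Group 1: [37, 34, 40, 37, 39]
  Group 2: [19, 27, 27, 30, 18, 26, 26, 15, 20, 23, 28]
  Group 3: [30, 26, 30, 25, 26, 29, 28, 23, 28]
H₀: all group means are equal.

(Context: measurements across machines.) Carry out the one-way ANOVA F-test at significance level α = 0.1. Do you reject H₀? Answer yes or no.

reject H₀: yes

Group means [37.40, 23.55, 27.22], grand mean 27.640
SSB = Σnᵢ(x̄ᵢ−x̄)² = 662.277; SSW = ΣΣ(x−x̄ᵢ)² = 301.483
MSB = 662.277/2 = 331.1386; MSW = 301.483/22 = 13.7038
F = MSB/MSW = 24.1641
df = (2, 22)
p-value (upper-tail) = 0.00000
At α=0.1: p < α → reject H₀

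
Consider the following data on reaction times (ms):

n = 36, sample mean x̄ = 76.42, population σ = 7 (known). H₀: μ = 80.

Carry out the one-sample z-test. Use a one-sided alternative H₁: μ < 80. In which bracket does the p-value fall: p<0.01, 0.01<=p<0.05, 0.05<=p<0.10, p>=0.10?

p-value bracket: p<0.01

SE = σ/√n = 7/√36 = 1.1667
z = (x̄−μ₀)/SE = (76.42−80)/1.1667 = -3.0686
p-value (one-sided, H₁ less) = 0.00108
→ bracket: p<0.01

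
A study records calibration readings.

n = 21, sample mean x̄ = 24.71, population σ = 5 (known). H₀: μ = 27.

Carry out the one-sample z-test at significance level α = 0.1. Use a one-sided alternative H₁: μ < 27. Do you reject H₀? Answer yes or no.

SE = σ/√n = 5/√21 = 1.0911
z = (x̄−μ₀)/SE = (24.71−27)/1.0911 = -2.0988
p-value (one-sided, H₁ less) = 0.01792
At α=0.1: p < α → reject H₀

reject H₀: yes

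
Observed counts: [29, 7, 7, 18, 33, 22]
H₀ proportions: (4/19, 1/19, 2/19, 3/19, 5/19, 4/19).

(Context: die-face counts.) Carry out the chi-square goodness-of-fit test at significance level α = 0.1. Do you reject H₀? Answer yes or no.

n = 116; E_i = n·p_i = [24.42, 6.11, 12.21, 18.32, 30.53, 24.42]
χ² = (29−24.42)²/24.42 + (7−6.11)²/6.11 + (7−12.21)²/12.21 + (18−18.32)²/18.32 + (33−30.53)²/30.53 + (22−24.42)²/24.42 = 3.6591
df = 5
p-value (upper-tail) = 0.59947
At α=0.1: p ≥ α → fail to reject H₀

reject H₀: no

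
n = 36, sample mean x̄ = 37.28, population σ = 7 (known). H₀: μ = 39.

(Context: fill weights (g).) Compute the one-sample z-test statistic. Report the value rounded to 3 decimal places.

test statistic = -1.474

SE = σ/√n = 7/√36 = 1.1667
z = (x̄−μ₀)/SE = (37.28−39)/1.1667 = -1.4743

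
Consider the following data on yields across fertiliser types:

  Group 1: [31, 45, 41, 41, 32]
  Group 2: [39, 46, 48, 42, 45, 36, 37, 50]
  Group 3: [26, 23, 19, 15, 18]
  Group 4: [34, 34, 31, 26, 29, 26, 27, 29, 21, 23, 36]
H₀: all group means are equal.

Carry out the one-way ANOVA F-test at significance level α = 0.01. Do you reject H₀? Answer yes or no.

reject H₀: yes

Group means [38.00, 42.88, 20.20, 28.73], grand mean 32.759
SSB = Σnᵢ(x̄ᵢ−x̄)² = 1923.454; SSW = ΣΣ(x−x̄ᵢ)² = 639.857
MSB = 1923.454/3 = 641.1512; MSW = 639.857/25 = 25.5943
F = MSB/MSW = 25.0506
df = (3, 25)
p-value (upper-tail) = 0.00000
At α=0.01: p < α → reject H₀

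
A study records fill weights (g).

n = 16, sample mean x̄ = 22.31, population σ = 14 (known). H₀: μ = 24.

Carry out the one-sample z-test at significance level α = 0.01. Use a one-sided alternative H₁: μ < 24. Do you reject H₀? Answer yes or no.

reject H₀: no

SE = σ/√n = 14/√16 = 3.5000
z = (x̄−μ₀)/SE = (22.31−24)/3.5000 = -0.4829
p-value (one-sided, H₁ less) = 0.31460
At α=0.01: p ≥ α → fail to reject H₀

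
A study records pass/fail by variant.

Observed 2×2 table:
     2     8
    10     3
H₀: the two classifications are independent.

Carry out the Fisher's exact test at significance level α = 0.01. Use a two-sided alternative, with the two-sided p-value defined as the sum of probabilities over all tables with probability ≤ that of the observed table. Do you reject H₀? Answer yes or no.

Margins: r₁=10, r₂=13, c₁=12, c₂=11, n=23
p_obs = C(10,2)·C(13,10)/C(23,12); sum pmf over tables with pmf ≤ p_obs
p-value (two-sided) = 0.01228
At α=0.01: p ≥ α → fail to reject H₀

reject H₀: no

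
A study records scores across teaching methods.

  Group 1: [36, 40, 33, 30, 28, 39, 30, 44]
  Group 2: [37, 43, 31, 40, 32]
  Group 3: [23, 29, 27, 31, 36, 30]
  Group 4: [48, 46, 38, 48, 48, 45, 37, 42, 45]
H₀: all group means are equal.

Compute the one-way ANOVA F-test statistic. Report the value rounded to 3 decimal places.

test statistic = 11.851

Group means [35.00, 36.60, 29.33, 44.11], grand mean 37.000
SSB = Σnᵢ(x̄ᵢ−x̄)² = 840.578; SSW = ΣΣ(x−x̄ᵢ)² = 567.422
MSB = 840.578/3 = 280.1926; MSW = 567.422/24 = 23.6426
F = MSB/MSW = 11.8512
df = (3, 24)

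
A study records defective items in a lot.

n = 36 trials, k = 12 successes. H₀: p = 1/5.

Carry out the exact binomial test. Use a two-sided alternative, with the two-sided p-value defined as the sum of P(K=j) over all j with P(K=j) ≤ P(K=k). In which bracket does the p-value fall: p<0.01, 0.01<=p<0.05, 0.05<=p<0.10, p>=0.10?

Exact binomial: n=36, k=12, p₀=1/5=0.2000
P(X=j) = C(n,j)·p₀^j·(1−p₀)^(n−j); p = Σ P(X=j) over j with P(X=j) ≤ P(X=12)
p-value (two-sided) = 0.05845
→ bracket: 0.05<=p<0.10

p-value bracket: 0.05<=p<0.10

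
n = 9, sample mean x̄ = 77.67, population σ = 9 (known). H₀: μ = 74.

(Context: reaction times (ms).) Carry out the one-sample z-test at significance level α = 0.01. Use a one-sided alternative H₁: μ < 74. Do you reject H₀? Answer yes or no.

reject H₀: no

SE = σ/√n = 9/√9 = 3.0000
z = (x̄−μ₀)/SE = (77.67−74)/3.0000 = 1.2233
p-value (one-sided, H₁ less) = 0.88940
At α=0.01: p ≥ α → fail to reject H₀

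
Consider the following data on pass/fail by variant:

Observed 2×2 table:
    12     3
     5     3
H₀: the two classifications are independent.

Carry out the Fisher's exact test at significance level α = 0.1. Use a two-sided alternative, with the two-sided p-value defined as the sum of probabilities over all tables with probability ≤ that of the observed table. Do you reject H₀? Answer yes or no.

reject H₀: no

Margins: r₁=15, r₂=8, c₁=17, c₂=6, n=23
p_obs = C(15,12)·C(8,5)/C(23,17); sum pmf over tables with pmf ≤ p_obs
p-value (two-sided) = 0.62139
At α=0.1: p ≥ α → fail to reject H₀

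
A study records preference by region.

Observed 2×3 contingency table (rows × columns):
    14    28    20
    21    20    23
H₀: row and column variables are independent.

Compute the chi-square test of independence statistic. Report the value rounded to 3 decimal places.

Row totals [62, 64], col totals [35, 48, 43], n=126
χ² = (14−17.22)²/17.22 + (28−23.62)²/23.62 + (20−21.16)²/21.16 + (21−17.78)²/17.78 + (20−24.38)²/24.38 + (23−21.84)²/21.84 = 2.9116
df = 2

test statistic = 2.912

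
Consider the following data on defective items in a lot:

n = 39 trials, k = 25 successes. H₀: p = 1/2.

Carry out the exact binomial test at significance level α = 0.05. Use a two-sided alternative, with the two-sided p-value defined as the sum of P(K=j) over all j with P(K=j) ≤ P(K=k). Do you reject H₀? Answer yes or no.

reject H₀: no

Exact binomial: n=39, k=25, p₀=1/2=0.5000
P(X=j) = C(n,j)·p₀^j·(1−p₀)^(n−j); p = Σ P(X=j) over j with P(X=j) ≤ P(X=25)
p-value (two-sided) = 0.10813
At α=0.05: p ≥ α → fail to reject H₀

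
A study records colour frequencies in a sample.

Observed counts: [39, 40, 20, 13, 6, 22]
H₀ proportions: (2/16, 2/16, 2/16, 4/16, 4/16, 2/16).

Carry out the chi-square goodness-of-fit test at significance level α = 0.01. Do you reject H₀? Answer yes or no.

n = 140; E_i = n·p_i = [17.50, 17.50, 17.50, 35.00, 35.00, 17.50]
χ² = (39−17.50)²/17.50 + (40−17.50)²/17.50 + (20−17.50)²/17.50 + (13−35.00)²/35.00 + (6−35.00)²/35.00 + (22−17.50)²/17.50 = 94.7143
df = 5
p-value (upper-tail) = 0.00000
At α=0.01: p < α → reject H₀

reject H₀: yes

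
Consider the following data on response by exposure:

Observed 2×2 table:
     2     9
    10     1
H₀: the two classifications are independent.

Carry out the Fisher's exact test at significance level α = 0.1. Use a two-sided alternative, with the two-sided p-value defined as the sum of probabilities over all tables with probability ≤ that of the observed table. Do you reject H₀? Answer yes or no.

Margins: r₁=11, r₂=11, c₁=12, c₂=10, n=22
p_obs = C(11,2)·C(11,10)/C(22,12); sum pmf over tables with pmf ≤ p_obs
p-value (two-sided) = 0.00191
At α=0.1: p < α → reject H₀

reject H₀: yes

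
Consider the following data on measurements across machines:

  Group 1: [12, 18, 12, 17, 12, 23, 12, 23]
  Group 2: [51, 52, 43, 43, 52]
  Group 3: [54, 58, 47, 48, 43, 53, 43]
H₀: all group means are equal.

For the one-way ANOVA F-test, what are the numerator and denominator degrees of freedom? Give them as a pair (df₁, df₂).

k = 3 groups, N = 20 total
df = (k−1, N−k) = (3−1, 20−3) = (2, 17)

degrees of freedom = [2, 17]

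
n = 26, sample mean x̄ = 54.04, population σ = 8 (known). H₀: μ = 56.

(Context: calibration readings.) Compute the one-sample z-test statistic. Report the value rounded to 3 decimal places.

test statistic = -1.249

SE = σ/√n = 8/√26 = 1.5689
z = (x̄−μ₀)/SE = (54.04−56)/1.5689 = -1.2493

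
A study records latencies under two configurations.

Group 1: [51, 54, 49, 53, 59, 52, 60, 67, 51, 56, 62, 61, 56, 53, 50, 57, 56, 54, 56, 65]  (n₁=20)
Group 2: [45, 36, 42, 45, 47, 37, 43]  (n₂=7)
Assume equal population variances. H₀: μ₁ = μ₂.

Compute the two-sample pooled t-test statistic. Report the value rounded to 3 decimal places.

test statistic = 6.652

x̄₁=56.100, s₁=4.951, n₁=20
x̄₂=42.143, s₂=4.180, n₂=7
s_p² = [19·4.951² + 6·4.180²]/25 = 22.8263
SE = √(s_p²·(1/20+1/7)) = 2.0981
t = (56.100−42.143)/2.0981 = 6.6521
df = 25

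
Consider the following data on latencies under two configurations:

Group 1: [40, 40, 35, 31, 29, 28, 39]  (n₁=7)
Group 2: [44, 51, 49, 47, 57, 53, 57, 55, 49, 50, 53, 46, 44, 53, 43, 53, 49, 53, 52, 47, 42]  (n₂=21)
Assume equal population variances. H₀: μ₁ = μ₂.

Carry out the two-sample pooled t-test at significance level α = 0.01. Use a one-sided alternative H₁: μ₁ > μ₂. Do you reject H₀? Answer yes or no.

reject H₀: no

x̄₁=34.571, s₁=5.255, n₁=7
x̄₂=49.857, s₂=4.442, n₂=21
s_p² = [6·5.255² + 20·4.442²]/26 = 21.5495
SE = √(s_p²·(1/7+1/21)) = 2.0260
t = (34.571−49.857)/2.0260 = -7.5448
df = 26
p-value (one-sided, H₁ greater) = 1.00000
At α=0.01: p ≥ α → fail to reject H₀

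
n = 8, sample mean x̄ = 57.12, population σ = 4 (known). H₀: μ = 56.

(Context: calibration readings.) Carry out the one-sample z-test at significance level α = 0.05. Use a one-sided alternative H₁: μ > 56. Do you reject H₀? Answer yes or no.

reject H₀: no

SE = σ/√n = 4/√8 = 1.4142
z = (x̄−μ₀)/SE = (57.12−56)/1.4142 = 0.7920
p-value (one-sided, H₁ greater) = 0.21419
At α=0.05: p ≥ α → fail to reject H₀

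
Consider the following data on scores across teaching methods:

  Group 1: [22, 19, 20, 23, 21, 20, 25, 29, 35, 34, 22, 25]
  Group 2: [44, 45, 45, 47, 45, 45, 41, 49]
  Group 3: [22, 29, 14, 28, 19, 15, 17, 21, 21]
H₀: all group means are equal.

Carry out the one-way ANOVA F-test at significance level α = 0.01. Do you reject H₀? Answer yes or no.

Group means [24.58, 45.12, 20.67], grand mean 29.034
SSB = Σnᵢ(x̄ᵢ−x̄)² = 2939.174; SSW = ΣΣ(x−x̄ᵢ)² = 573.792
MSB = 2939.174/2 = 1469.5869; MSW = 573.792/26 = 22.0689
F = MSB/MSW = 66.5908
df = (2, 26)
p-value (upper-tail) = 0.00000
At α=0.01: p < α → reject H₀

reject H₀: yes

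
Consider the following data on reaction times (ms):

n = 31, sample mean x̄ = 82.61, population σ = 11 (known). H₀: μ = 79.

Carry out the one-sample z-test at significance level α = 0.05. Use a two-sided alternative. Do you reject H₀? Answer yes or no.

reject H₀: no

SE = σ/√n = 11/√31 = 1.9757
z = (x̄−μ₀)/SE = (82.61−79)/1.9757 = 1.8272
p-value (two-sided) = 0.06766
At α=0.05: p ≥ α → fail to reject H₀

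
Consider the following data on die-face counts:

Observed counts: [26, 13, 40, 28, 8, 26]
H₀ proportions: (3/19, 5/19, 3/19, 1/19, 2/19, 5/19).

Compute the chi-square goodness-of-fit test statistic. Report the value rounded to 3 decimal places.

test statistic = 93.962

n = 141; E_i = n·p_i = [22.26, 37.11, 22.26, 7.42, 14.84, 37.11]
χ² = (26−22.26)²/22.26 + (13−37.11)²/37.11 + (40−22.26)²/22.26 + (28−7.42)²/7.42 + (8−14.84)²/14.84 + (26−37.11)²/37.11 = 93.9622
df = 5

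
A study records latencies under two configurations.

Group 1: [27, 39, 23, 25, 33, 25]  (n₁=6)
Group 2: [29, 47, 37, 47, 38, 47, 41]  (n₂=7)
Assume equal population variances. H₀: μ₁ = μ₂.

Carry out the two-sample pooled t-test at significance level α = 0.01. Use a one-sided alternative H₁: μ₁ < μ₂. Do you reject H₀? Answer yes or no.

x̄₁=28.667, s₁=6.121, n₁=6
x̄₂=40.857, s₂=6.793, n₂=7
s_p² = [5·6.121² + 6·6.793²]/11 = 42.1991
SE = √(s_p²·(1/6+1/7)) = 3.6141
t = (28.667−40.857)/3.6141 = -3.3730
df = 11
p-value (one-sided, H₁ less) = 0.00311
At α=0.01: p < α → reject H₀

reject H₀: yes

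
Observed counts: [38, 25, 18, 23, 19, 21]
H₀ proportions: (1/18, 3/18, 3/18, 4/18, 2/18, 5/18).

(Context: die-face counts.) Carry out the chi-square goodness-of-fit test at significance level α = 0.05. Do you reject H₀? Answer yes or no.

n = 144; E_i = n·p_i = [8.00, 24.00, 24.00, 32.00, 16.00, 40.00]
χ² = (38−8.00)²/8.00 + (25−24.00)²/24.00 + (18−24.00)²/24.00 + (23−32.00)²/32.00 + (19−16.00)²/16.00 + (21−40.00)²/40.00 = 126.1604
df = 5
p-value (upper-tail) = 0.00000
At α=0.05: p < α → reject H₀

reject H₀: yes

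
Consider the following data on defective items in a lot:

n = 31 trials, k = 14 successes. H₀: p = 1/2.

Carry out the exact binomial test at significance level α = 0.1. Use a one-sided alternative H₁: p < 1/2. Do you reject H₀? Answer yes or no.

reject H₀: no

Exact binomial: n=31, k=14, p₀=1/2=0.5000
P(X≤14) from Σ C(n,i)·p₀^i·(1−p₀)^(n−i)
p-value (one-sided, H₁ less) = 0.36005
At α=0.1: p ≥ α → fail to reject H₀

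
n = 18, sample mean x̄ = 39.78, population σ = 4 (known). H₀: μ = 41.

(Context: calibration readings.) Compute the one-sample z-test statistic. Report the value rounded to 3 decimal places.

test statistic = -1.294

SE = σ/√n = 4/√18 = 0.9428
z = (x̄−μ₀)/SE = (39.78−41)/0.9428 = -1.2940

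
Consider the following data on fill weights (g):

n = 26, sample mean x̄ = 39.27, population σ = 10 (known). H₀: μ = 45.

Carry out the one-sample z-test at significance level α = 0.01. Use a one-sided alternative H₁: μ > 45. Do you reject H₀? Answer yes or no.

SE = σ/√n = 10/√26 = 1.9612
z = (x̄−μ₀)/SE = (39.27−45)/1.9612 = -2.9217
p-value (one-sided, H₁ greater) = 0.99826
At α=0.01: p ≥ α → fail to reject H₀

reject H₀: no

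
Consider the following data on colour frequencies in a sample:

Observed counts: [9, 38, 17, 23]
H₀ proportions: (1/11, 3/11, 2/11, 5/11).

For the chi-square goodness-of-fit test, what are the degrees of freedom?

df = k − 1 = 4 − 1 = 3

degrees of freedom = 3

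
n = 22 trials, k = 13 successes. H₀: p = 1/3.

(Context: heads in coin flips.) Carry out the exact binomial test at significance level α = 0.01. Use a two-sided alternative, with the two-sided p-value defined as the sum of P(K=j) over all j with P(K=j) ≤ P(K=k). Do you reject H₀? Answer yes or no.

Exact binomial: n=22, k=13, p₀=1/3=0.3333
P(X=j) = C(n,j)·p₀^j·(1−p₀)^(n−j); p = Σ P(X=j) over j with P(X=j) ≤ P(X=13)
p-value (two-sided) = 0.02093
At α=0.01: p ≥ α → fail to reject H₀

reject H₀: no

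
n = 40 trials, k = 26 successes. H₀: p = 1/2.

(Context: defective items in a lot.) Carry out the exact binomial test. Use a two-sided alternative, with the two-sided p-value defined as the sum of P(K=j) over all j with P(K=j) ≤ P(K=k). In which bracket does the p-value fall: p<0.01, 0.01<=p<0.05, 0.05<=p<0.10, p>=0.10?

p-value bracket: 0.05<=p<0.10

Exact binomial: n=40, k=26, p₀=1/2=0.5000
P(X=j) = C(n,j)·p₀^j·(1−p₀)^(n−j); p = Σ P(X=j) over j with P(X=j) ≤ P(X=26)
p-value (two-sided) = 0.08069
→ bracket: 0.05<=p<0.10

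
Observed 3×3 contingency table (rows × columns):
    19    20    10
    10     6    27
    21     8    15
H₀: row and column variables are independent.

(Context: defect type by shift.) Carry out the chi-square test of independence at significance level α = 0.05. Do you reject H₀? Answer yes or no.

reject H₀: yes

Row totals [49, 43, 44], col totals [50, 34, 52], n=136
χ² = (19−18.01)²/18.01 + (20−12.25)²/12.25 + (10−18.74)²/18.74 + (10−15.81)²/15.81 + (6−10.75)²/10.75 + (27−16.44)²/16.44 + (21−16.18)²/16.18 + (8−11.00)²/11.00 + (15−16.82)²/16.82 = 22.4982
df = 4
p-value (upper-tail) = 0.00016
At α=0.05: p < α → reject H₀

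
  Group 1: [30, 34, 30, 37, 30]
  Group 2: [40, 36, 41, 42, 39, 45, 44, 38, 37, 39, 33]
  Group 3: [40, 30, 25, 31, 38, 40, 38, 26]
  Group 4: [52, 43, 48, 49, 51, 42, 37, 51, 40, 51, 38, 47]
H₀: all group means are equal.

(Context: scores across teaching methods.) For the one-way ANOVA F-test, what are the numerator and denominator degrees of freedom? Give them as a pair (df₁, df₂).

k = 4 groups, N = 36 total
df = (k−1, N−k) = (4−1, 36−4) = (3, 32)

degrees of freedom = [3, 32]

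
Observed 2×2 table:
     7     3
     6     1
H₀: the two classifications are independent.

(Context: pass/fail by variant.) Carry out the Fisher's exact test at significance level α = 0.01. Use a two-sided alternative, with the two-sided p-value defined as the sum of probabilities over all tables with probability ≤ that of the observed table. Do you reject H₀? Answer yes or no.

reject H₀: no

Margins: r₁=10, r₂=7, c₁=13, c₂=4, n=17
p_obs = C(10,7)·C(7,6)/C(17,13); sum pmf over tables with pmf ≤ p_obs
p-value (two-sided) = 0.60294
At α=0.01: p ≥ α → fail to reject H₀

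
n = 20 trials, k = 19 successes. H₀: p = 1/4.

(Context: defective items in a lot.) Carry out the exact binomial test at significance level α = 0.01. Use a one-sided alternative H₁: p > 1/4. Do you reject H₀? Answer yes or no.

Exact binomial: n=20, k=19, p₀=1/4=0.2500
P(X≥19) from Σ C(n,i)·p₀^i·(1−p₀)^(n−i)
p-value (one-sided, H₁ greater) = 0.00000
At α=0.01: p < α → reject H₀

reject H₀: yes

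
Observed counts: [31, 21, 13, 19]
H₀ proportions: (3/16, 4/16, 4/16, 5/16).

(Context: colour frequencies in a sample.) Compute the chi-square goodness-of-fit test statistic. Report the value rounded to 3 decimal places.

test statistic = 19.816

n = 84; E_i = n·p_i = [15.75, 21.00, 21.00, 26.25]
χ² = (31−15.75)²/15.75 + (21−21.00)²/21.00 + (13−21.00)²/21.00 + (19−26.25)²/26.25 = 19.8159
df = 3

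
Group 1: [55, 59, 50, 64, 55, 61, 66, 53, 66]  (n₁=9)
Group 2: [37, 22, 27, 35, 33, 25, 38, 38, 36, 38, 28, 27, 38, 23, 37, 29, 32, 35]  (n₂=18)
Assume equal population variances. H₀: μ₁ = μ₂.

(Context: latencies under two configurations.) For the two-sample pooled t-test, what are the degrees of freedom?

df = n₁ + n₂ − 2 = 9 + 18 − 2 = 25

degrees of freedom = 25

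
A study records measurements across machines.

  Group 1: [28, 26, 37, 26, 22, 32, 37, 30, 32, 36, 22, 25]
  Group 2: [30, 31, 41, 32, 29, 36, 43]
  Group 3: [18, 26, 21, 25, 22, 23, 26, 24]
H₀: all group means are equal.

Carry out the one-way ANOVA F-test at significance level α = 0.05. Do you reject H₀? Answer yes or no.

reject H₀: yes

Group means [29.42, 34.57, 23.12], grand mean 28.889
SSB = Σnᵢ(x̄ᵢ−x̄)² = 495.161; SSW = ΣΣ(x−x̄ᵢ)² = 565.506
MSB = 495.161/2 = 247.5804; MSW = 565.506/24 = 23.5627
F = MSB/MSW = 10.5073
df = (2, 24)
p-value (upper-tail) = 0.00053
At α=0.05: p < α → reject H₀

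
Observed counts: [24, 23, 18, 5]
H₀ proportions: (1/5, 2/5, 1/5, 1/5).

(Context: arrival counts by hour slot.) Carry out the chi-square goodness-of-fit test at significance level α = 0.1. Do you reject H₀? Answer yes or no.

reject H₀: yes

n = 70; E_i = n·p_i = [14.00, 28.00, 14.00, 14.00]
χ² = (24−14.00)²/14.00 + (23−28.00)²/28.00 + (18−14.00)²/14.00 + (5−14.00)²/14.00 = 14.9643
df = 3
p-value (upper-tail) = 0.00185
At α=0.1: p < α → reject H₀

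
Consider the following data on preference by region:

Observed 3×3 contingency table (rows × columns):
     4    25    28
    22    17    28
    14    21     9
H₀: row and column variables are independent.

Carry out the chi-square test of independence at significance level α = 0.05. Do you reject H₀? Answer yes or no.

reject H₀: yes

Row totals [57, 67, 44], col totals [40, 63, 65], n=168
χ² = (4−13.57)²/13.57 + (25−21.38)²/21.38 + (28−22.05)²/22.05 + (22−15.95)²/15.95 + (17−25.12)²/25.12 + (28−25.92)²/25.92 + (14−10.48)²/10.48 + (21−16.50)²/16.50 + (9−17.02)²/17.02 = 20.2496
df = 4
p-value (upper-tail) = 0.00045
At α=0.05: p < α → reject H₀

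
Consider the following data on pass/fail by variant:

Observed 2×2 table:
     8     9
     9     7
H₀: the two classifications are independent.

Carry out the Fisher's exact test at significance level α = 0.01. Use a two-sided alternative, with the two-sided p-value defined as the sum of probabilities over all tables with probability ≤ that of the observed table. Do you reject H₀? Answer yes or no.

Margins: r₁=17, r₂=16, c₁=17, c₂=16, n=33
p_obs = C(17,8)·C(16,9)/C(33,17); sum pmf over tables with pmf ≤ p_obs
p-value (two-sided) = 0.73186
At α=0.01: p ≥ α → fail to reject H₀

reject H₀: no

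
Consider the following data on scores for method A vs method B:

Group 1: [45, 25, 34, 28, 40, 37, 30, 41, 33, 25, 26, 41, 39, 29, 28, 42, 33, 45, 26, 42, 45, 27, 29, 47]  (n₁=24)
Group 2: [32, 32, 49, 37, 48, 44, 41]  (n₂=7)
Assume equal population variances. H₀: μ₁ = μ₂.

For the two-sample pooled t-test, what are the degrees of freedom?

degrees of freedom = 29

df = n₁ + n₂ − 2 = 24 + 7 − 2 = 29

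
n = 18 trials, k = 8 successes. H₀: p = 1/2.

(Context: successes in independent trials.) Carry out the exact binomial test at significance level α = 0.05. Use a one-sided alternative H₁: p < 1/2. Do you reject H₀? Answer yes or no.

reject H₀: no

Exact binomial: n=18, k=8, p₀=1/2=0.5000
P(X≤8) from Σ C(n,i)·p₀^i·(1−p₀)^(n−i)
p-value (one-sided, H₁ less) = 0.40726
At α=0.05: p ≥ α → fail to reject H₀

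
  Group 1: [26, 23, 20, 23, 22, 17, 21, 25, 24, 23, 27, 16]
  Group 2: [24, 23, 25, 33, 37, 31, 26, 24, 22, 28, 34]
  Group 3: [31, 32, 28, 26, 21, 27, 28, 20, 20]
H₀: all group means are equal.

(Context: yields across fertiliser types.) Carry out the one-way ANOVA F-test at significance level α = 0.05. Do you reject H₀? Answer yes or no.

reject H₀: yes

Group means [22.25, 27.91, 25.89], grand mean 25.219
SSB = Σnᵢ(x̄ᵢ−x̄)² = 189.421; SSW = ΣΣ(x−x̄ᵢ)² = 546.048
MSB = 189.421/2 = 94.7104; MSW = 546.048/29 = 18.8292
F = MSB/MSW = 5.0300
df = (2, 29)
p-value (upper-tail) = 0.01332
At α=0.05: p < α → reject H₀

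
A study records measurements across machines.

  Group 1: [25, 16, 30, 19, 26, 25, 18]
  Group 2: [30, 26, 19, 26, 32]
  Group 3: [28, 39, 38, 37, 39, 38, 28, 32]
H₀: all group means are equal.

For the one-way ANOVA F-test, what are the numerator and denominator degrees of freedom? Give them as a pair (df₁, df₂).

k = 3 groups, N = 20 total
df = (k−1, N−k) = (3−1, 20−3) = (2, 17)

degrees of freedom = [2, 17]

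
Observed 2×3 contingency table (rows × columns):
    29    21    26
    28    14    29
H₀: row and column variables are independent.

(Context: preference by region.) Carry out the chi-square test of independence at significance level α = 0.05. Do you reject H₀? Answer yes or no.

reject H₀: no

Row totals [76, 71], col totals [57, 35, 55], n=147
χ² = (29−29.47)²/29.47 + (21−18.10)²/18.10 + (26−28.44)²/28.44 + (28−27.53)²/27.53 + (14−16.90)²/16.90 + (29−26.56)²/26.56 = 1.4127
df = 2
p-value (upper-tail) = 0.49343
At α=0.05: p ≥ α → fail to reject H₀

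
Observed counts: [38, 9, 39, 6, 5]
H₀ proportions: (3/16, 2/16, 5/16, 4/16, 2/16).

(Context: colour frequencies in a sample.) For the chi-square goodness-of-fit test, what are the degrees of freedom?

df = k − 1 = 5 − 1 = 4

degrees of freedom = 4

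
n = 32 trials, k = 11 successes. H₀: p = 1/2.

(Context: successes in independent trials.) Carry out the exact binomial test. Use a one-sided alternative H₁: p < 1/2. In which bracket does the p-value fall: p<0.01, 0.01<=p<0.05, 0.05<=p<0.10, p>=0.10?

Exact binomial: n=32, k=11, p₀=1/2=0.5000
P(X≤11) from Σ C(n,i)·p₀^i·(1−p₀)^(n−i)
p-value (one-sided, H₁ less) = 0.05509
→ bracket: 0.05<=p<0.10

p-value bracket: 0.05<=p<0.10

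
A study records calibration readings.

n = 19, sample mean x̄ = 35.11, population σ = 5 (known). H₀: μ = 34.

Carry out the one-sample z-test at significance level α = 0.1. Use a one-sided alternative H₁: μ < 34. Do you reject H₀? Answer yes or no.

SE = σ/√n = 5/√19 = 1.1471
z = (x̄−μ₀)/SE = (35.11−34)/1.1471 = 0.9677
p-value (one-sided, H₁ less) = 0.83340
At α=0.1: p ≥ α → fail to reject H₀

reject H₀: no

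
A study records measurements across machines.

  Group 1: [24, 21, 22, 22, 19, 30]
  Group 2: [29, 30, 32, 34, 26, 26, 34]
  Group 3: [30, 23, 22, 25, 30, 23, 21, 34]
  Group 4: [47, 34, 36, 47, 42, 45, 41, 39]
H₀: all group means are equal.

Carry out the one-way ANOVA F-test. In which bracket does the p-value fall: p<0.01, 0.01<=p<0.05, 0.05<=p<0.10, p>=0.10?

p-value bracket: p<0.01

Group means [23.00, 30.14, 26.00, 41.38], grand mean 30.621
SSB = Σnᵢ(x̄ᵢ−x̄)² = 1446.095; SSW = ΣΣ(x−x̄ᵢ)² = 462.732
MSB = 1446.095/3 = 482.0318; MSW = 462.732/25 = 18.5093
F = MSB/MSW = 26.0427
df = (3, 25)
p-value (upper-tail) = 0.00000
→ bracket: p<0.01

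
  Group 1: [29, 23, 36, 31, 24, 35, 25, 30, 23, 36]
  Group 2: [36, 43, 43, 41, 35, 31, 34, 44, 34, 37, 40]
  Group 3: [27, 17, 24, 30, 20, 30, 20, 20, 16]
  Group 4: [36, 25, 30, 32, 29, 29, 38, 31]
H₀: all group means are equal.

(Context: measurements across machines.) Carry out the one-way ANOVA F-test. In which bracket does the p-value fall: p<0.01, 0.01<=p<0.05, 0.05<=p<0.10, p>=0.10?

Group means [29.20, 38.00, 22.67, 31.25], grand mean 30.632
SSB = Σnᵢ(x̄ᵢ−x̄)² = 1191.742; SSW = ΣΣ(x−x̄ᵢ)² = 791.100
MSB = 1191.742/3 = 397.2474; MSW = 791.100/34 = 23.2676
F = MSB/MSW = 17.0729
df = (3, 34)
p-value (upper-tail) = 0.00000
→ bracket: p<0.01

p-value bracket: p<0.01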